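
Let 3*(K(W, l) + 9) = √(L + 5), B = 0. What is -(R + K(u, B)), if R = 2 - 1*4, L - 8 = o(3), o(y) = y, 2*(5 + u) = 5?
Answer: 29/3 ≈ 9.6667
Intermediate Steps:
u = -5/2 (u = -5 + (½)*5 = -5 + 5/2 = -5/2 ≈ -2.5000)
L = 11 (L = 8 + 3 = 11)
R = -2 (R = 2 - 4 = -2)
K(W, l) = -23/3 (K(W, l) = -9 + √(11 + 5)/3 = -9 + √16/3 = -9 + (⅓)*4 = -9 + 4/3 = -23/3)
-(R + K(u, B)) = -(-2 - 23/3) = -1*(-29/3) = 29/3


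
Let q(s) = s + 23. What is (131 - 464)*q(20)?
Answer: -14319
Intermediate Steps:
q(s) = 23 + s
(131 - 464)*q(20) = (131 - 464)*(23 + 20) = -333*43 = -14319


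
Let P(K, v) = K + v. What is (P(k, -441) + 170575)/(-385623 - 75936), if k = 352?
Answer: -170486/461559 ≈ -0.36937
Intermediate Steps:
(P(k, -441) + 170575)/(-385623 - 75936) = ((352 - 441) + 170575)/(-385623 - 75936) = (-89 + 170575)/(-461559) = 170486*(-1/461559) = -170486/461559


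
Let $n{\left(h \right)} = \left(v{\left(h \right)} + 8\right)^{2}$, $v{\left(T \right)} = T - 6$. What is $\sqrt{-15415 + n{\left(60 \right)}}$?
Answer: $i \sqrt{11571} \approx 107.57 i$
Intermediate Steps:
$v{\left(T \right)} = -6 + T$ ($v{\left(T \right)} = T - 6 = -6 + T$)
$n{\left(h \right)} = \left(2 + h\right)^{2}$ ($n{\left(h \right)} = \left(\left(-6 + h\right) + 8\right)^{2} = \left(2 + h\right)^{2}$)
$\sqrt{-15415 + n{\left(60 \right)}} = \sqrt{-15415 + \left(2 + 60\right)^{2}} = \sqrt{-15415 + 62^{2}} = \sqrt{-15415 + 3844} = \sqrt{-11571} = i \sqrt{11571}$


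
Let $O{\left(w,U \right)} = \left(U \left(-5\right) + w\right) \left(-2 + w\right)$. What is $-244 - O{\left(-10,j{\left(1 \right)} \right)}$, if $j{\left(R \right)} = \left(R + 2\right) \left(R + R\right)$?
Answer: $-724$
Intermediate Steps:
$j{\left(R \right)} = 2 R \left(2 + R\right)$ ($j{\left(R \right)} = \left(2 + R\right) 2 R = 2 R \left(2 + R\right)$)
$O{\left(w,U \right)} = \left(-2 + w\right) \left(w - 5 U\right)$ ($O{\left(w,U \right)} = \left(- 5 U + w\right) \left(-2 + w\right) = \left(w - 5 U\right) \left(-2 + w\right) = \left(-2 + w\right) \left(w - 5 U\right)$)
$-244 - O{\left(-10,j{\left(1 \right)} \right)} = -244 - \left(\left(-10\right)^{2} - -20 + 10 \cdot 2 \cdot 1 \left(2 + 1\right) - 5 \cdot 2 \cdot 1 \left(2 + 1\right) \left(-10\right)\right) = -244 - \left(100 + 20 + 10 \cdot 2 \cdot 1 \cdot 3 - 5 \cdot 2 \cdot 1 \cdot 3 \left(-10\right)\right) = -244 - \left(100 + 20 + 10 \cdot 6 - 30 \left(-10\right)\right) = -244 - \left(100 + 20 + 60 + 300\right) = -244 - 480 = -724$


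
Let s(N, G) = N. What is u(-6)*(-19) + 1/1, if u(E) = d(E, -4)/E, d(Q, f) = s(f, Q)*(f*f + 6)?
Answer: -833/3 ≈ -277.67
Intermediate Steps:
d(Q, f) = f*(6 + f²) (d(Q, f) = f*(f*f + 6) = f*(f² + 6) = f*(6 + f²))
u(E) = -88/E (u(E) = (-4*(6 + (-4)²))/E = (-4*(6 + 16))/E = (-4*22)/E = -88/E)
u(-6)*(-19) + 1/1 = -88/(-6)*(-19) + 1/1 = -88*(-⅙)*(-19) + 1 = (44/3)*(-19) + 1 = -836/3 + 1 = -833/3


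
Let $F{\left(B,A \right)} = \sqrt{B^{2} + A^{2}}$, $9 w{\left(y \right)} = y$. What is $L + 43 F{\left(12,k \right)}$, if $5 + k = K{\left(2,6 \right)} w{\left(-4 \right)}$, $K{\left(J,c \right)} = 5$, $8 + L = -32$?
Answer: $-40 + \frac{43 \sqrt{15889}}{9} \approx 562.25$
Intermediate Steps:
$L = -40$ ($L = -8 - 32 = -40$)
$w{\left(y \right)} = \frac{y}{9}$
$k = - \frac{65}{9}$ ($k = -5 + 5 \cdot \frac{1}{9} \left(-4\right) = -5 + 5 \left(- \frac{4}{9}\right) = -5 - \frac{20}{9} = - \frac{65}{9} \approx -7.2222$)
$F{\left(B,A \right)} = \sqrt{A^{2} + B^{2}}$
$L + 43 F{\left(12,k \right)} = -40 + 43 \sqrt{\left(- \frac{65}{9}\right)^{2} + 12^{2}} = -40 + 43 \sqrt{\frac{4225}{81} + 144} = -40 + 43 \sqrt{\frac{15889}{81}} = -40 + 43 \frac{\sqrt{15889}}{9} = -40 + \frac{43 \sqrt{15889}}{9}$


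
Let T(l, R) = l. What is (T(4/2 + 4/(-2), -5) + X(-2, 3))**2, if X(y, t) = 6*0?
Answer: 0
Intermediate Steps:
X(y, t) = 0
(T(4/2 + 4/(-2), -5) + X(-2, 3))**2 = ((4/2 + 4/(-2)) + 0)**2 = ((4*(1/2) + 4*(-1/2)) + 0)**2 = ((2 - 2) + 0)**2 = (0 + 0)**2 = 0**2 = 0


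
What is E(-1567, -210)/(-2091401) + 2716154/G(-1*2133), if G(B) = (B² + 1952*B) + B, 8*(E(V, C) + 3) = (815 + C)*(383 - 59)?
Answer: 1417790213431/200743124985 ≈ 7.0627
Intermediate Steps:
E(V, C) = 66009/2 + 81*C/2 (E(V, C) = -3 + ((815 + C)*(383 - 59))/8 = -3 + ((815 + C)*324)/8 = -3 + (264060 + 324*C)/8 = -3 + (66015/2 + 81*C/2) = 66009/2 + 81*C/2)
G(B) = B² + 1953*B
E(-1567, -210)/(-2091401) + 2716154/G(-1*2133) = (66009/2 + (81/2)*(-210))/(-2091401) + 2716154/(((-1*2133)*(1953 - 1*2133))) = (66009/2 - 8505)*(-1/2091401) + 2716154/((-2133*(1953 - 2133))) = (48999/2)*(-1/2091401) + 2716154/((-2133*(-180))) = -48999/4182802 + 2716154/383940 = -48999/4182802 + 2716154*(1/383940) = -48999/4182802 + 1358077/191970 = 1417790213431/200743124985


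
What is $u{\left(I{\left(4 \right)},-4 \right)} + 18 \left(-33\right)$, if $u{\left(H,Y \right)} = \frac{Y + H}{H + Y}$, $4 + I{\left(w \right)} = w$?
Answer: $-593$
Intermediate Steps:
$I{\left(w \right)} = -4 + w$
$u{\left(H,Y \right)} = 1$ ($u{\left(H,Y \right)} = \frac{H + Y}{H + Y} = 1$)
$u{\left(I{\left(4 \right)},-4 \right)} + 18 \left(-33\right) = 1 + 18 \left(-33\right) = 1 - 594 = -593$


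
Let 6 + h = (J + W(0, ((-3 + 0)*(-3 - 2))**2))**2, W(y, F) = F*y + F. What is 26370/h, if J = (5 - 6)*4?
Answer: 5274/9767 ≈ 0.53998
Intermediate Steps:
W(y, F) = F + F*y
J = -4 (J = -1*4 = -4)
h = 48835 (h = -6 + (-4 + ((-3 + 0)*(-3 - 2))**2*(1 + 0))**2 = -6 + (-4 + (-3*(-5))**2*1)**2 = -6 + (-4 + 15**2*1)**2 = -6 + (-4 + 225*1)**2 = -6 + (-4 + 225)**2 = -6 + 221**2 = -6 + 48841 = 48835)
26370/h = 26370/48835 = 26370*(1/48835) = 5274/9767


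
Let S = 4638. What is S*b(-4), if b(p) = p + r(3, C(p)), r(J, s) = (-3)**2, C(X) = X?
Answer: 23190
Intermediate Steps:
r(J, s) = 9
b(p) = 9 + p (b(p) = p + 9 = 9 + p)
S*b(-4) = 4638*(9 - 4) = 4638*5 = 23190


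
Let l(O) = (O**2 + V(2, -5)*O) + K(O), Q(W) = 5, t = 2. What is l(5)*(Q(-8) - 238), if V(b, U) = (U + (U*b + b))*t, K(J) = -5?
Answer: 25630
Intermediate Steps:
V(b, U) = 2*U + 2*b + 2*U*b (V(b, U) = (U + (U*b + b))*2 = (U + (b + U*b))*2 = (U + b + U*b)*2 = 2*U + 2*b + 2*U*b)
l(O) = -5 + O**2 - 26*O (l(O) = (O**2 + (2*(-5) + 2*2 + 2*(-5)*2)*O) - 5 = (O**2 + (-10 + 4 - 20)*O) - 5 = (O**2 - 26*O) - 5 = -5 + O**2 - 26*O)
l(5)*(Q(-8) - 238) = (-5 + 5**2 - 26*5)*(5 - 238) = (-5 + 25 - 130)*(-233) = -110*(-233) = 25630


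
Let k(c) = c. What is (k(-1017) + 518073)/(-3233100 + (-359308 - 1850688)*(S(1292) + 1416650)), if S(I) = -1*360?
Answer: -129264/782499616985 ≈ -1.6519e-7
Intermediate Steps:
S(I) = -360
(k(-1017) + 518073)/(-3233100 + (-359308 - 1850688)*(S(1292) + 1416650)) = (-1017 + 518073)/(-3233100 + (-359308 - 1850688)*(-360 + 1416650)) = 517056/(-3233100 - 2209996*1416290) = 517056/(-3233100 - 3129995234840) = 517056/(-3129998467940) = 517056*(-1/3129998467940) = -129264/782499616985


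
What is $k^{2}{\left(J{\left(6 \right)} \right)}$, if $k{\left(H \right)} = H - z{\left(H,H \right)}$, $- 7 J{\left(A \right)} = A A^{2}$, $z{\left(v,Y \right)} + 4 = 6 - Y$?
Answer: $\frac{198916}{49} \approx 4059.5$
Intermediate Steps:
$z{\left(v,Y \right)} = 2 - Y$ ($z{\left(v,Y \right)} = -4 - \left(-6 + Y\right) = 2 - Y$)
$J{\left(A \right)} = - \frac{A^{3}}{7}$ ($J{\left(A \right)} = - \frac{A A^{2}}{7} = - \frac{A^{3}}{7}$)
$k{\left(H \right)} = -2 + 2 H$ ($k{\left(H \right)} = H - \left(2 - H\right) = H + \left(-2 + H\right) = -2 + 2 H$)
$k^{2}{\left(J{\left(6 \right)} \right)} = \left(-2 + 2 \left(- \frac{6^{3}}{7}\right)\right)^{2} = \left(-2 + 2 \left(\left(- \frac{1}{7}\right) 216\right)\right)^{2} = \left(-2 + 2 \left(- \frac{216}{7}\right)\right)^{2} = \left(-2 - \frac{432}{7}\right)^{2} = \left(- \frac{446}{7}\right)^{2} = \frac{198916}{49}$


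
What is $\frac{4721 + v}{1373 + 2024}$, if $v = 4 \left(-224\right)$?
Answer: $\frac{3825}{3397} \approx 1.126$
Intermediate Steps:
$v = -896$
$\frac{4721 + v}{1373 + 2024} = \frac{4721 - 896}{1373 + 2024} = \frac{3825}{3397}$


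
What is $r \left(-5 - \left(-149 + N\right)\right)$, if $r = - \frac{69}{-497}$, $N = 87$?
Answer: $\frac{3933}{497} \approx 7.9135$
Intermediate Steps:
$r = \frac{69}{497}$ ($r = \left(-69\right) \left(- \frac{1}{497}\right) = \frac{69}{497} \approx 0.13883$)
$r \left(-5 - \left(-149 + N\right)\right) = \frac{69 \left(-5 + \left(149 - 87\right)\right)}{497} = \frac{69 \left(-5 + 62\right)}{497} = \frac{69}{497} \cdot 57 = \frac{3933}{497}$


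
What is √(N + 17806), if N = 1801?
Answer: √19607 ≈ 140.02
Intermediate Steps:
√(N + 17806) = √(1801 + 17806) = √19607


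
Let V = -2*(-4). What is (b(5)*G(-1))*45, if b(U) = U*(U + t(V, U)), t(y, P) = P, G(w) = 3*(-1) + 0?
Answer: -6750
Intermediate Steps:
G(w) = -3 (G(w) = -3 + 0 = -3)
V = 8
b(U) = 2*U**2 (b(U) = U*(U + U) = U*(2*U) = 2*U**2)
(b(5)*G(-1))*45 = ((2*5**2)*(-3))*45 = ((2*25)*(-3))*45 = (50*(-3))*45 = -150*45 = -6750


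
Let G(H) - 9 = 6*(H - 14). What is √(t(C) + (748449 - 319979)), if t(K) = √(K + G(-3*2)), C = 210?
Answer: √(428470 + 3*√11) ≈ 654.58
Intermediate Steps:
G(H) = -75 + 6*H (G(H) = 9 + 6*(H - 14) = 9 + 6*(-14 + H) = 9 + (-84 + 6*H) = -75 + 6*H)
t(K) = √(-111 + K) (t(K) = √(K + (-75 + 6*(-3*2))) = √(K + (-75 + 6*(-6))) = √(K + (-75 - 36)) = √(K - 111) = √(-111 + K))
√(t(C) + (748449 - 319979)) = √(√(-111 + 210) + (748449 - 319979)) = √(√99 + 428470) = √(3*√11 + 428470) = √(428470 + 3*√11)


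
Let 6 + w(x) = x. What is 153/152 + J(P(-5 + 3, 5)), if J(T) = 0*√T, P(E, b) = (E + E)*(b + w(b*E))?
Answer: 153/152 ≈ 1.0066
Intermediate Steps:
w(x) = -6 + x
P(E, b) = 2*E*(-6 + b + E*b) (P(E, b) = (E + E)*(b + (-6 + b*E)) = (2*E)*(b + (-6 + E*b)) = (2*E)*(-6 + b + E*b) = 2*E*(-6 + b + E*b))
J(T) = 0
153/152 + J(P(-5 + 3, 5)) = 153/152 + 0 = 153/152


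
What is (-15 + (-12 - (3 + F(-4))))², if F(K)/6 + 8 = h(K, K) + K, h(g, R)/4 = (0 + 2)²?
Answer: 2916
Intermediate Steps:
h(g, R) = 16 (h(g, R) = 4*(0 + 2)² = 4*2² = 4*4 = 16)
F(K) = 48 + 6*K (F(K) = -48 + 6*(16 + K) = -48 + (96 + 6*K) = 48 + 6*K)
(-15 + (-12 - (3 + F(-4))))² = (-15 + (-12 - (3 + (48 + 6*(-4)))))² = (-15 + (-12 - (3 + (48 - 24))))² = (-15 + (-12 - (3 + 24)))² = (-15 + (-12 - 27))² = (-15 - 39)² = (-54)² = 2916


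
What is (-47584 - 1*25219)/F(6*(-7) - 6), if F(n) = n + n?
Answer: 72803/96 ≈ 758.36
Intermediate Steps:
F(n) = 2*n
(-47584 - 1*25219)/F(6*(-7) - 6) = (-47584 - 1*25219)/((2*(6*(-7) - 6))) = (-47584 - 25219)/((2*(-42 - 6))) = -72803/(2*(-48)) = -72803/(-96) = -72803*(-1/96) = 72803/96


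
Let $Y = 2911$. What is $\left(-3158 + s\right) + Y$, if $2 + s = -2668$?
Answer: $-2917$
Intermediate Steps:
$s = -2670$ ($s = -2 - 2668 = -2670$)
$\left(-3158 + s\right) + Y = \left(-3158 - 2670\right) + 2911 = -5828 + 2911 = -2917$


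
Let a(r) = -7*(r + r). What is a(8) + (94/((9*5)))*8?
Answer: -4288/45 ≈ -95.289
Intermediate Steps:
a(r) = -14*r
a(8) + (94/((9*5)))*8 = -14*8 + (94/((9*5)))*8 = -112 + (94/45)*8 = -112 + 752/45 = -4288/45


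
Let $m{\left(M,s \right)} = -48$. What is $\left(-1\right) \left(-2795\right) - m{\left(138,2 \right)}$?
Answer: $2843$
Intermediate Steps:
$\left(-1\right) \left(-2795\right) - m{\left(138,2 \right)} = \left(-1\right) \left(-2795\right) - -48 = 2795 + 48 = 2843$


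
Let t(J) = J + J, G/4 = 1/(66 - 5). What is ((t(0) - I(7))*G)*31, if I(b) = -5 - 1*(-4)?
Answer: 124/61 ≈ 2.0328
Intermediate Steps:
I(b) = -1 (I(b) = -5 + 4 = -1)
G = 4/61 (G = 4/(66 - 5) = 4/61 ≈ 0.065574)
t(J) = 2*J
((t(0) - I(7))*G)*31 = ((2*0 - 1*(-1))*(4/61))*31 = ((0 + 1)*(4/61))*31 = (1*(4/61))*31 = (4/61)*31 = 124/61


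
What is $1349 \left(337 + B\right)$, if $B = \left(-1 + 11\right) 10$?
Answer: $589513$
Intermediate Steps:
$B = 100$ ($B = 10 \cdot 10 = 100$)
$1349 \left(337 + B\right) = 1349 \left(337 + 100\right) = 1349 \cdot 437 = 589513$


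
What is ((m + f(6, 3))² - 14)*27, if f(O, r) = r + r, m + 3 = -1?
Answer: -270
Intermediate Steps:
m = -4 (m = -3 - 1 = -4)
f(O, r) = 2*r
((m + f(6, 3))² - 14)*27 = ((-4 + 2*3)² - 14)*27 = ((-4 + 6)² - 14)*27 = (2² - 14)*27 = (4 - 14)*27 = -10*27 = -270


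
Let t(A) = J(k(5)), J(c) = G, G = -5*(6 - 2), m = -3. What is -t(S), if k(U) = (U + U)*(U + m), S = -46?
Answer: 20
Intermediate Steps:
k(U) = 2*U*(-3 + U) (k(U) = (U + U)*(U - 3) = (2*U)*(-3 + U) = 2*U*(-3 + U))
G = -20 (G = -5*4 = -20)
J(c) = -20
t(A) = -20
-t(S) = -1*(-20) = 20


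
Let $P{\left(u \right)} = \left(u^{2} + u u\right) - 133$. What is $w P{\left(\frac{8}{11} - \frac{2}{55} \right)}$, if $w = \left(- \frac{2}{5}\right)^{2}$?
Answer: $- \frac{1597748}{75625} \approx -21.127$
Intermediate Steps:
$P{\left(u \right)} = -133 + 2 u^{2}$ ($P{\left(u \right)} = \left(u^{2} + u^{2}\right) - 133 = 2 u^{2} - 133 = -133 + 2 u^{2}$)
$w = \frac{4}{25}$ ($w = \left(\left(-2\right) \frac{1}{5}\right)^{2} = \left(- \frac{2}{5}\right)^{2} = \frac{4}{25} \approx 0.16$)
$w P{\left(\frac{8}{11} - \frac{2}{55} \right)} = \frac{4 \left(-133 + 2 \left(\frac{8}{11} - \frac{2}{55}\right)^{2}\right)}{25} = \frac{4 \left(-133 + 2 \left(\frac{38}{55}\right)^{2}\right)}{25} = \frac{4 \left(-133 + 2 \cdot \frac{1444}{3025}\right)}{25} = \frac{4 \left(-133 + \frac{2888}{3025}\right)}{25} = \frac{4}{25} \left(- \frac{399437}{3025}\right) = - \frac{1597748}{75625}$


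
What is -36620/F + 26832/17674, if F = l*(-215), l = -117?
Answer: 2773708/44458947 ≈ 0.062388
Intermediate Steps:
F = 25155 (F = -117*(-215) = 25155)
-36620/F + 26832/17674 = -36620/25155 + 26832/17674 = -36620*1/25155 + 26832*(1/17674) = -7324/5031 + 13416/8837 = 2773708/44458947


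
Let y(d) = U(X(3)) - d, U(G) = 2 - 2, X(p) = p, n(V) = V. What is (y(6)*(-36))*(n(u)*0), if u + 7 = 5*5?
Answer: 0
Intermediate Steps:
u = 18 (u = -7 + 5*5 = -7 + 25 = 18)
U(G) = 0
y(d) = -d (y(d) = 0 - d = -d)
(y(6)*(-36))*(n(u)*0) = (-1*6*(-36))*(18*0) = -6*(-36)*0 = 216*0 = 0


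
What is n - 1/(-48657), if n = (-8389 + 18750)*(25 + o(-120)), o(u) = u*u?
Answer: 7272149928226/48657 ≈ 1.4946e+8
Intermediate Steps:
o(u) = u²
n = 149457425 (n = (-8389 + 18750)*(25 + (-120)²) = 10361*(25 + 14400) = 10361*14425 = 149457425)
n - 1/(-48657) = 149457425 - 1/(-48657) = 149457425 - 1*(-1/48657) = 149457425 + 1/48657 = 7272149928226/48657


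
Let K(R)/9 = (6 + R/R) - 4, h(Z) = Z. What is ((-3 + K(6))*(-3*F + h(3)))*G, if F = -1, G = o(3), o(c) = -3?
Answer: -432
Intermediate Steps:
G = -3
K(R) = 27 (K(R) = 9*((6 + R/R) - 4) = 9*((6 + 1) - 4) = 9*(7 - 4) = 9*3 = 27)
((-3 + K(6))*(-3*F + h(3)))*G = ((-3 + 27)*(-3*(-1) + 3))*(-3) = (24*(3 + 3))*(-3) = (24*6)*(-3) = 144*(-3) = -432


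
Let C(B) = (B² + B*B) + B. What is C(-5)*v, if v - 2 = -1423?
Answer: -63945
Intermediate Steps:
C(B) = B + 2*B² (C(B) = (B² + B²) + B = 2*B² + B = B + 2*B²)
v = -1421 (v = 2 - 1423 = -1421)
C(-5)*v = -5*(1 + 2*(-5))*(-1421) = -5*(1 - 10)*(-1421) = -5*(-9)*(-1421) = 45*(-1421) = -63945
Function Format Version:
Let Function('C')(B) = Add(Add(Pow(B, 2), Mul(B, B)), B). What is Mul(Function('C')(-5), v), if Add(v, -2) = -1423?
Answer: -63945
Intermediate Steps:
Function('C')(B) = Add(B, Mul(2, Pow(B, 2))) (Function('C')(B) = Add(Add(Pow(B, 2), Pow(B, 2)), B) = Add(Mul(2, Pow(B, 2)), B) = Add(B, Mul(2, Pow(B, 2))))
v = -1421 (v = Add(2, -1423) = -1421)
Mul(Function('C')(-5), v) = Mul(Mul(-5, Add(1, Mul(2, -5))), -1421) = Mul(Mul(-5, Add(1, -10)), -1421) = Mul(Mul(-5, -9), -1421) = Mul(45, -1421) = -63945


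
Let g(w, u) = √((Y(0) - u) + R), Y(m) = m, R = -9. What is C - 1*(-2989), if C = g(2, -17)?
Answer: 2989 + 2*√2 ≈ 2991.8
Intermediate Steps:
g(w, u) = √(-9 - u) (g(w, u) = √((0 - u) - 9) = √(-u - 9) = √(-9 - u))
C = 2*√2 (C = √(-9 - 1*(-17)) = √(-9 + 17) = √8 = 2*√2 ≈ 2.8284)
C - 1*(-2989) = 2*√2 - 1*(-2989) = 2*√2 + 2989 = 2989 + 2*√2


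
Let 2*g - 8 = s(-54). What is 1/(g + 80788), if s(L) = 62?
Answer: 1/80823 ≈ 1.2373e-5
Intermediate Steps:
g = 35 (g = 4 + (½)*62 = 4 + 31 = 35)
1/(g + 80788) = 1/(35 + 80788) = 1/80823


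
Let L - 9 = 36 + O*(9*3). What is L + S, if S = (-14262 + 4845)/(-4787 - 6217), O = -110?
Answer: -10725761/3668 ≈ -2924.1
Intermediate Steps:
L = -2925 (L = 9 + (36 - 990*3) = 9 + (36 - 110*27) = 9 + (36 - 2970) = 9 - 2934 = -2925)
S = 3139/3668 (S = -9417/(-11004) = -9417*(-1/11004) = 3139/3668 ≈ 0.85578)
L + S = -2925 + 3139/3668 = -10725761/3668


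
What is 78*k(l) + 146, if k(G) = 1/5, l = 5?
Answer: 808/5 ≈ 161.60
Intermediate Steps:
k(G) = ⅕
78*k(l) + 146 = 78*(⅕) + 146 = 78/5 + 146 = 808/5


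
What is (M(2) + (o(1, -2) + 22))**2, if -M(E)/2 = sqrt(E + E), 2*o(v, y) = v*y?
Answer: 289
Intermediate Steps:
o(v, y) = v*y/2 (o(v, y) = (v*y)/2 = v*y/2)
M(E) = -2*sqrt(2)*sqrt(E) (M(E) = -2*sqrt(E + E) = -2*sqrt(2)*sqrt(E))
(M(2) + (o(1, -2) + 22))**2 = (-2*sqrt(2)*sqrt(2) + ((1/2)*1*(-2) + 22))**2 = (-4 + (-1 + 22))**2 = (-4 + 21)**2 = 17**2 = 289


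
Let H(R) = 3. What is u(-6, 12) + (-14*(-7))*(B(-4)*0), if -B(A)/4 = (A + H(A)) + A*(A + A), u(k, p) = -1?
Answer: -1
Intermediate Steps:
B(A) = -12 - 8*A² - 4*A (B(A) = -4*((A + 3) + A*(A + A)) = -4*((3 + A) + A*(2*A)) = -4*((3 + A) + 2*A²) = -4*(3 + A + 2*A²) = -12 - 8*A² - 4*A)
u(-6, 12) + (-14*(-7))*(B(-4)*0) = -1 + (-14*(-7))*((-12 - 8*(-4)² - 4*(-4))*0) = -1 + 98*((-12 - 8*16 + 16)*0) = -1 + 98*((-12 - 128 + 16)*0) = -1 + 98*(-124*0) = -1 + 98*0 = -1 + 0 = -1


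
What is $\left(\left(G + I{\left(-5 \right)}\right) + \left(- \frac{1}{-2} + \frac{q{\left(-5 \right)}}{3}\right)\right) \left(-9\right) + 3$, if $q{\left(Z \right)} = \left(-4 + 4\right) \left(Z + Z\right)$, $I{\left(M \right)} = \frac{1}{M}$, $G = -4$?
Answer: $\frac{363}{10} \approx 36.3$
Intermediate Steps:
$q{\left(Z \right)} = 0$ ($q{\left(Z \right)} = 0 \cdot 2 Z = 0$)
$\left(\left(G + I{\left(-5 \right)}\right) + \left(- \frac{1}{-2} + \frac{q{\left(-5 \right)}}{3}\right)\right) \left(-9\right) + 3 = \left(\left(-4 + \frac{1}{-5}\right) + \left(- \frac{1}{-2} + \frac{0}{3}\right)\right) \left(-9\right) + 3 = \left(\left(-4 - \frac{1}{5}\right) + \left(\left(-1\right) \left(- \frac{1}{2}\right) + 0 \cdot \frac{1}{3}\right)\right) \left(-9\right) + 3 = \left(- \frac{21}{5} + \left(\frac{1}{2} + 0\right)\right) \left(-9\right) + 3 = \left(- \frac{21}{5} + \frac{1}{2}\right) \left(-9\right) + 3 = \left(- \frac{37}{10}\right) \left(-9\right) + 3 = \frac{333}{10} + 3 = \frac{363}{10}$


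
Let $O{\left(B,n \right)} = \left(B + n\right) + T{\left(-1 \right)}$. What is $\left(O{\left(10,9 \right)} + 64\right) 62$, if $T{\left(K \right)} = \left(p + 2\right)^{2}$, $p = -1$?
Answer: $5208$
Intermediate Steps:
$T{\left(K \right)} = 1$ ($T{\left(K \right)} = \left(-1 + 2\right)^{2} = 1^{2} = 1$)
$O{\left(B,n \right)} = 1 + B + n$ ($O{\left(B,n \right)} = \left(B + n\right) + 1 = 1 + B + n$)
$\left(O{\left(10,9 \right)} + 64\right) 62 = \left(\left(1 + 10 + 9\right) + 64\right) 62 = \left(20 + 64\right) 62 = 84 \cdot 62 = 5208$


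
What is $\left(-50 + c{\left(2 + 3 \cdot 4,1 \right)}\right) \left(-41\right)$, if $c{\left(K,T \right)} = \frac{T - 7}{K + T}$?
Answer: $\frac{10332}{5} \approx 2066.4$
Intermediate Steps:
$c{\left(K,T \right)} = \frac{-7 + T}{K + T}$
$\left(-50 + c{\left(2 + 3 \cdot 4,1 \right)}\right) \left(-41\right) = \left(-50 + \frac{-7 + 1}{\left(2 + 3 \cdot 4\right) + 1}\right) \left(-41\right) = \left(-50 + \frac{1}{\left(2 + 12\right) + 1} \left(-6\right)\right) \left(-41\right) = \left(-50 + \frac{1}{14 + 1} \left(-6\right)\right) \left(-41\right) = \left(-50 + \frac{1}{15} \left(-6\right)\right) \left(-41\right) = \left(-50 - \frac{2}{5}\right) \left(-41\right) = \left(- \frac{252}{5}\right) \left(-41\right) = \frac{10332}{5}$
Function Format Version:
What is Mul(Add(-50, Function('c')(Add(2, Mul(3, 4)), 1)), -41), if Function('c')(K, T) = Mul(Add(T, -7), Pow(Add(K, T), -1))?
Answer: Rational(10332, 5) ≈ 2066.4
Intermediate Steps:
Function('c')(K, T) = Mul(Pow(Add(K, T), -1), Add(-7, T)) (Function('c')(K, T) = Mul(Add(-7, T), Pow(Add(K, T), -1)) = Mul(Pow(Add(K, T), -1), Add(-7, T)))
Mul(Add(-50, Function('c')(Add(2, Mul(3, 4)), 1)), -41) = Mul(Add(-50, Mul(Pow(Add(Add(2, Mul(3, 4)), 1), -1), Add(-7, 1))), -41) = Mul(Add(-50, Mul(Pow(Add(Add(2, 12), 1), -1), -6)), -41) = Mul(Add(-50, Mul(Pow(Add(14, 1), -1), -6)), -41) = Mul(Add(-50, Mul(Pow(15, -1), -6)), -41) = Mul(Add(-50, Mul(Rational(1, 15), -6)), -41) = Mul(Add(-50, Rational(-2, 5)), -41) = Mul(Rational(-252, 5), -41) = Rational(10332, 5)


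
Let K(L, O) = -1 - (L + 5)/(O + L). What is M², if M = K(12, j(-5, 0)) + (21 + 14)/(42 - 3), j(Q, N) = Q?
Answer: 477481/74529 ≈ 6.4066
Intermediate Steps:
K(L, O) = -1 - (5 + L)/(L + O)
M = -691/273 (M = (-5 - 1*(-5) - 2*12)/(12 - 5) + (21 + 14)/(42 - 3) = (-5 + 5 - 24)/7 + 35/39 = (⅐)*(-24) + 35*(1/39) = -24/7 + 35/39 = -691/273 ≈ -2.5311)
M² = (-691/273)² = 477481/74529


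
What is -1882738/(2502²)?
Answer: -941369/3130002 ≈ -0.30076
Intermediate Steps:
-1882738/(2502²) = -1882738/6260004 = -1882738*1/6260004 = -941369/3130002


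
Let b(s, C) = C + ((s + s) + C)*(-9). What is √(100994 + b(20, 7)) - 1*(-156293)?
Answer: 156293 + √100578 ≈ 1.5661e+5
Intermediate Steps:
b(s, C) = -18*s - 8*C (b(s, C) = C + (2*s + C)*(-9) = C + (C + 2*s)*(-9) = C + (-18*s - 9*C) = -18*s - 8*C)
√(100994 + b(20, 7)) - 1*(-156293) = √(100994 + (-18*20 - 8*7)) - 1*(-156293) = √(100994 + (-360 - 56)) + 156293 = √(100994 - 416) + 156293 = √100578 + 156293 = 156293 + √100578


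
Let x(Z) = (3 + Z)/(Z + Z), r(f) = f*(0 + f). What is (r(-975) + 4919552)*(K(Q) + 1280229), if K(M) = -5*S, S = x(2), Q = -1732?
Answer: 30060536567707/4 ≈ 7.5151e+12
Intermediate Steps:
r(f) = f² (r(f) = f*f = f²)
x(Z) = (3 + Z)/(2*Z) (x(Z) = (3 + Z)/((2*Z)) = (3 + Z)*(1/(2*Z)) = (3 + Z)/(2*Z))
S = 5/4 (S = (½)*(3 + 2)/2 = (½)*(½)*5 = 5/4 ≈ 1.2500)
K(M) = -25/4 (K(M) = -5*5/4 = -25/4)
(r(-975) + 4919552)*(K(Q) + 1280229) = ((-975)² + 4919552)*(-25/4 + 1280229) = (950625 + 4919552)*(5120891/4) = 5870177*(5120891/4) = 30060536567707/4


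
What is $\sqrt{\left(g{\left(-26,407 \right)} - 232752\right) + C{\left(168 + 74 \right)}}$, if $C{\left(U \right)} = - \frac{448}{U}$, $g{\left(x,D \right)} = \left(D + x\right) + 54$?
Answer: $\frac{i \sqrt{28110581}}{11} \approx 481.99 i$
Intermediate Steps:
$g{\left(x,D \right)} = 54 + D + x$
$\sqrt{\left(g{\left(-26,407 \right)} - 232752\right) + C{\left(168 + 74 \right)}} = \sqrt{\left(\left(54 + 407 - 26\right) - 232752\right) - \frac{448}{168 + 74}} = \sqrt{\left(435 - 232752\right) - \frac{448}{242}} = \sqrt{-232317 - \frac{224}{121}} = \sqrt{- \frac{28110581}{121}} = \frac{i \sqrt{28110581}}{11}$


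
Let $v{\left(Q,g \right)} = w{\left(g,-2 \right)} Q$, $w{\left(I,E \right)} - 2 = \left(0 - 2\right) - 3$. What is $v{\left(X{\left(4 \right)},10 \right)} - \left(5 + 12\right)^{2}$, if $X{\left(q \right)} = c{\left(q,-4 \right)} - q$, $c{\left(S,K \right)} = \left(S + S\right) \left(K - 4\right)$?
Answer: $-85$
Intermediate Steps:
$c{\left(S,K \right)} = 2 S \left(-4 + K\right)$
$w{\left(I,E \right)} = -3$ ($w{\left(I,E \right)} = 2 + \left(\left(0 - 2\right) - 3\right) = 2 - 5 = -3$)
$X{\left(q \right)} = - 17 q$ ($X{\left(q \right)} = 2 q \left(-4 - 4\right) - q = 2 q \left(-8\right) - q = - 16 q - q = - 17 q$)
$v{\left(Q,g \right)} = - 3 Q$
$v{\left(X{\left(4 \right)},10 \right)} - \left(5 + 12\right)^{2} = - 3 \left(\left(-17\right) 4\right) - \left(5 + 12\right)^{2} = \left(-3\right) \left(-68\right) - 17^{2} = 204 - 289 = -85$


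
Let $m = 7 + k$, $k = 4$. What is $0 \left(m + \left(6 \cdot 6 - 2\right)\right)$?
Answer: $0$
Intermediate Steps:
$m = 11$ ($m = 7 + 4 = 11$)
$0 \left(m + \left(6 \cdot 6 - 2\right)\right) = 0 \left(11 + \left(6 \cdot 6 - 2\right)\right) = 0 \left(11 + \left(36 - 2\right)\right) = 0 \left(11 + 34\right) = 0 \cdot 45 = 0$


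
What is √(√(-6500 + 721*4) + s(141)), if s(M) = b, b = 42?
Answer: √(42 + 4*I*√226) ≈ 7.5944 + 3.9591*I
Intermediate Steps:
s(M) = 42
√(√(-6500 + 721*4) + s(141)) = √(√(-6500 + 721*4) + 42) = √(√(-6500 + 2884) + 42) = √(√(-3616) + 42) = √(4*I*√226 + 42) = √(42 + 4*I*√226)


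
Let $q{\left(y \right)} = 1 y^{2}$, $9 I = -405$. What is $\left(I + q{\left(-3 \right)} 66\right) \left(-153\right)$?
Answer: $-83997$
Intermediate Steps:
$I = -45$ ($I = \frac{1}{9} \left(-405\right) = -45$)
$q{\left(y \right)} = y^{2}$
$\left(I + q{\left(-3 \right)} 66\right) \left(-153\right) = \left(-45 + \left(-3\right)^{2} \cdot 66\right) \left(-153\right) = \left(-45 + 9 \cdot 66\right) \left(-153\right) = \left(-45 + 594\right) \left(-153\right) = 549 \left(-153\right) = -83997$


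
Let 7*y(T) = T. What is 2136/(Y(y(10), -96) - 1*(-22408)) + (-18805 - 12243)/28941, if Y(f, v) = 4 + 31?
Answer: -211664096/216507621 ≈ -0.97763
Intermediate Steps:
y(T) = T/7
Y(f, v) = 35
2136/(Y(y(10), -96) - 1*(-22408)) + (-18805 - 12243)/28941 = 2136/(35 - 1*(-22408)) + (-18805 - 12243)/28941 = 2136/(35 + 22408) - 31048*1/28941 = 2136/22443 - 31048/28941 = 2136*(1/22443) - 31048/28941 = 712/7481 - 31048/28941 = -211664096/216507621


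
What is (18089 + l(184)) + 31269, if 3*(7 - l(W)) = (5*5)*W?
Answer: 143495/3 ≈ 47832.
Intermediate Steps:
l(W) = 7 - 25*W/3 (l(W) = 7 - 5*5*W/3 = 7 - 25*W/3)
(18089 + l(184)) + 31269 = (18089 + (7 - 25/3*184)) + 31269 = (18089 + (7 - 4600/3)) + 31269 = (18089 - 4579/3) + 31269 = 49688/3 + 31269 = 143495/3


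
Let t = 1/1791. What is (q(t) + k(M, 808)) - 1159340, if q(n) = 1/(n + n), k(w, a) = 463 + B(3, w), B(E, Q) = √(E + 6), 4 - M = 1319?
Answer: -2315957/2 ≈ -1.1580e+6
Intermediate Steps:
M = -1315 (M = 4 - 1*1319 = 4 - 1319 = -1315)
B(E, Q) = √(6 + E)
k(w, a) = 466 (k(w, a) = 463 + √(6 + 3) = 463 + √9 = 463 + 3 = 466)
t = 1/1791 ≈ 0.00055835
q(n) = 1/(2*n)
(q(t) + k(M, 808)) - 1159340 = (1/(2*(1/1791)) + 466) - 1159340 = ((½)*1791 + 466) - 1159340 = (1791/2 + 466) - 1159340 = 2723/2 - 1159340 = -2315957/2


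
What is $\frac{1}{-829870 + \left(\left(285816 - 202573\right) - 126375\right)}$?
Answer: $- \frac{1}{873002} \approx -1.1455 \cdot 10^{-6}$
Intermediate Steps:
$\frac{1}{-829870 + \left(\left(285816 - 202573\right) - 126375\right)} = \frac{1}{-829870 + \left(83243 - 126375\right)} = \frac{1}{-829870 - 43132} = \frac{1}{-873002} = - \frac{1}{873002}$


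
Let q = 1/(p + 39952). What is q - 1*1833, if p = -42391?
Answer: -4470688/2439 ≈ -1833.0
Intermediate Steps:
q = -1/2439 (q = 1/(-42391 + 39952) = 1/(-2439) = -1/2439 ≈ -0.00041000)
q - 1*1833 = -1/2439 - 1*1833 = -1/2439 - 1833 = -4470688/2439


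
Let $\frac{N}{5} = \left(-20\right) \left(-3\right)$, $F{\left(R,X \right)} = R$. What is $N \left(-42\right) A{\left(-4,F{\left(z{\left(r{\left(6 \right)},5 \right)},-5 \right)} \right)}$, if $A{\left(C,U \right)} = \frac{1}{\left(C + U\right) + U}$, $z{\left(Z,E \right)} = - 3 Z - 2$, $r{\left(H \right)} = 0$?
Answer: $1575$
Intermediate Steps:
$z{\left(Z,E \right)} = -2 - 3 Z$
$N = 300$ ($N = 5 \left(\left(-20\right) \left(-3\right)\right) = 5 \cdot 60 = 300$)
$A{\left(C,U \right)} = \frac{1}{C + 2 U}$
$N \left(-42\right) A{\left(-4,F{\left(z{\left(r{\left(6 \right)},5 \right)},-5 \right)} \right)} = \frac{300 \left(-42\right)}{-4 + 2 \left(-2 - 0\right)} = - \frac{12600}{-4 + 2 \left(-2 + 0\right)} = - \frac{12600}{-4 + 2 \left(-2\right)} = - \frac{12600}{-4 - 4} = - \frac{12600}{-8} = \left(-12600\right) \left(- \frac{1}{8}\right) = 1575$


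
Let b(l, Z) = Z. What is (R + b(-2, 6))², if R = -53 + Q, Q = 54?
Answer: 49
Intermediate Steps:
R = 1 (R = -53 + 54 = 1)
(R + b(-2, 6))² = (1 + 6)² = 7² = 49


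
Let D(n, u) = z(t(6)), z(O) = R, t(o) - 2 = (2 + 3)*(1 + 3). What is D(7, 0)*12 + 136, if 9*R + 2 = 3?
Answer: 412/3 ≈ 137.33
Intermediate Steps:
R = 1/9 (R = -2/9 + (1/9)*3 = -2/9 + 1/3 = 1/9 ≈ 0.11111)
t(o) = 22 (t(o) = 2 + (2 + 3)*(1 + 3) = 2 + 5*4 = 2 + 20 = 22)
z(O) = 1/9
D(n, u) = 1/9
D(7, 0)*12 + 136 = (1/9)*12 + 136 = 4/3 + 136 = 412/3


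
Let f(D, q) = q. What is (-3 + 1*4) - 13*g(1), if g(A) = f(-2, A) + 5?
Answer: -77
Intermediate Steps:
g(A) = 5 + A (g(A) = A + 5 = 5 + A)
(-3 + 1*4) - 13*g(1) = (-3 + 1*4) - 13*(5 + 1) = (-3 + 4) - 13*6 = 1 - 78 = -77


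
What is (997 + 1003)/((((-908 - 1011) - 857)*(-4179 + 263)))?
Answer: 125/679426 ≈ 0.00018398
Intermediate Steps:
(997 + 1003)/((((-908 - 1011) - 857)*(-4179 + 263))) = 2000/(((-1919 - 857)*(-3916))) = 2000/((-2776*(-3916))) = 2000/10870816 = 2000*(1/10870816) = 125/679426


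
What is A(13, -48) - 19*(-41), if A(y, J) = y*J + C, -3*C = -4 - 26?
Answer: 165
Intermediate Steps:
C = 10 (C = -(-4 - 26)/3 = -⅓*(-30) = 10)
A(y, J) = 10 + J*y (A(y, J) = y*J + 10 = J*y + 10 = 10 + J*y)
A(13, -48) - 19*(-41) = (10 - 48*13) - 19*(-41) = (10 - 624) - 1*(-779) = -614 + 779 = 165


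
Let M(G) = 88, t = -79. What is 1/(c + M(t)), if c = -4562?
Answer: -1/4474 ≈ -0.00022351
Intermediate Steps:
1/(c + M(t)) = 1/(-4562 + 88) = 1/(-4474) = -1/4474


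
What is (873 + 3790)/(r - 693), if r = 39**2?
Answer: 4663/828 ≈ 5.6316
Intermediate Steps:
r = 1521
(873 + 3790)/(r - 693) = (873 + 3790)/(1521 - 693) = 4663/828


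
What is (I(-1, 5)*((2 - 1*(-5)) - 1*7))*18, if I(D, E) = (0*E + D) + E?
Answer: 0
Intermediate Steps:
I(D, E) = D + E (I(D, E) = (0 + D) + E = D + E)
(I(-1, 5)*((2 - 1*(-5)) - 1*7))*18 = ((-1 + 5)*((2 - 1*(-5)) - 1*7))*18 = (4*((2 + 5) - 7))*18 = (4*(7 - 7))*18 = (4*0)*18 = 0*18 = 0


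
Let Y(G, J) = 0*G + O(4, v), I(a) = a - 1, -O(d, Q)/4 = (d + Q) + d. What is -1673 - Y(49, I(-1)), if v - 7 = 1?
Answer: -1609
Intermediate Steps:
v = 8 (v = 7 + 1 = 8)
O(d, Q) = -8*d - 4*Q (O(d, Q) = -4*((d + Q) + d) = -4*((Q + d) + d) = -4*(Q + 2*d) = -8*d - 4*Q)
I(a) = -1 + a
Y(G, J) = -64 (Y(G, J) = 0*G + (-8*4 - 4*8) = 0 + (-32 - 32) = 0 - 64 = -64)
-1673 - Y(49, I(-1)) = -1673 - 1*(-64) = -1673 + 64 = -1609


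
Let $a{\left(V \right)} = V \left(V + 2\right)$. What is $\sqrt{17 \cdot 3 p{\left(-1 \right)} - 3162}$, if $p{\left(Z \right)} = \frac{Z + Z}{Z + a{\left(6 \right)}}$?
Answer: $\frac{54 i \sqrt{2397}}{47} \approx 56.251 i$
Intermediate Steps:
$a{\left(V \right)} = V \left(2 + V\right)$
$p{\left(Z \right)} = \frac{2 Z}{48 + Z}$ ($p{\left(Z \right)} = \frac{Z + Z}{Z + 6 \left(2 + 6\right)} = \frac{2 Z}{Z + 6 \cdot 8} = \frac{2 Z}{Z + 48} = \frac{2 Z}{48 + Z}$)
$\sqrt{17 \cdot 3 p{\left(-1 \right)} - 3162} = \sqrt{17 \cdot 3 \cdot 2 \left(-1\right) \frac{1}{48 - 1} - 3162} = \sqrt{51 \cdot 2 \left(-1\right) \frac{1}{47} - 3162} = \sqrt{51 \left(- \frac{2}{47}\right) - 3162} = \sqrt{- \frac{102}{47} - 3162} = \sqrt{- \frac{148716}{47}} = \frac{54 i \sqrt{2397}}{47}$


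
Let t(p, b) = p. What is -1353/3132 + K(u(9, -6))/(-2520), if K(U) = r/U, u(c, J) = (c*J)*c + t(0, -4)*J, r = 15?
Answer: -1022839/2367792 ≈ -0.43198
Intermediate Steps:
u(c, J) = J*c**2 (u(c, J) = (c*J)*c + 0*J = (J*c)*c + 0 = J*c**2 + 0 = J*c**2)
K(U) = 15/U
-1353/3132 + K(u(9, -6))/(-2520) = -1353/3132 + (15/((-6*9**2)))/(-2520) = -1353*1/3132 + (15/((-6*81)))*(-1/2520) = -451/1044 + (15/(-486))*(-1/2520) = -451/1044 + (15*(-1/486))*(-1/2520) = -451/1044 - 5/162*(-1/2520) = -451/1044 + 1/81648 = -1022839/2367792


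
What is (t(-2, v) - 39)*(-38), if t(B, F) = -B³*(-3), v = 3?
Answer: 2394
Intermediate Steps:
t(B, F) = 3*B³ (t(B, F) = -(-3)*B³ = 3*B³)
(t(-2, v) - 39)*(-38) = (3*(-2)³ - 39)*(-38) = (3*(-8) - 39)*(-38) = (-24 - 39)*(-38) = -63*(-38) = 2394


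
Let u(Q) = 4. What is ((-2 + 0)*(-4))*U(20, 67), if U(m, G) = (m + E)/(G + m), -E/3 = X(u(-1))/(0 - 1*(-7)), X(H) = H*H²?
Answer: -416/609 ≈ -0.68309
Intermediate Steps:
X(H) = H³
E = -192/7 (E = -3*4³/(0 - 1*(-7)) = -192/(0 + 7) = -192/7 ≈ -27.429)
U(m, G) = (-192/7 + m)/(G + m) (U(m, G) = (m - 192/7)/(G + m) = (-192/7 + m)/(G + m))
((-2 + 0)*(-4))*U(20, 67) = ((-2 + 0)*(-4))*((-192/7 + 20)/(67 + 20)) = (-2*(-4))*(-52/7/87) = 8*((1/87)*(-52/7)) = 8*(-52/609) = -416/609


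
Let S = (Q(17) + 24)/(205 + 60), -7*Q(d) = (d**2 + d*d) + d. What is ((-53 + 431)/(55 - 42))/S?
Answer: -100170/793 ≈ -126.32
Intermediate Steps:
Q(d) = -2*d**2/7 - d/7 (Q(d) = -((d**2 + d*d) + d)/7 = -((d**2 + d**2) + d)/7 = -(2*d**2 + d)/7 = -(d + 2*d**2)/7 = -2*d**2/7 - d/7)
S = -61/265 (S = (-1/7*17*(1 + 2*17) + 24)/(205 + 60) = (-1/7*17*(1 + 34) + 24)/265 = (-1/7*17*35 + 24)*(1/265) = (-85 + 24)*(1/265) = -61*1/265 = -61/265 ≈ -0.23019)
((-53 + 431)/(55 - 42))/S = ((-53 + 431)/(55 - 42))/(-61/265) = (378/13)*(-265/61) = -100170/793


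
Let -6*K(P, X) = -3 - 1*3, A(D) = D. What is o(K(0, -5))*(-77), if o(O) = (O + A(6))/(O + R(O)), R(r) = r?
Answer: -539/2 ≈ -269.50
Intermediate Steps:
K(P, X) = 1 (K(P, X) = -(-3 - 1*3)/6 = -(-3 - 3)/6 = -⅙*(-6) = 1)
o(O) = (6 + O)/(2*O) (o(O) = (O + 6)/(O + O) = (6 + O)/((2*O)) = (6 + O)*(1/(2*O)) = (6 + O)/(2*O))
o(K(0, -5))*(-77) = ((½)*(6 + 1)/1)*(-77) = ((½)*1*7)*(-77) = (7/2)*(-77) = -539/2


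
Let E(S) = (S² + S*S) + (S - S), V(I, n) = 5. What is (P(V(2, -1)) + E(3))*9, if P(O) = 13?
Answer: 279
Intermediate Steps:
E(S) = 2*S² (E(S) = (S² + S²) + 0 = 2*S² + 0 = 2*S²)
(P(V(2, -1)) + E(3))*9 = (13 + 2*3²)*9 = (13 + 2*9)*9 = (13 + 18)*9 = 31*9 = 279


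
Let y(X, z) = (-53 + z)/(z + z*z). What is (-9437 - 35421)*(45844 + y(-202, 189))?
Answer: -36923924629504/17955 ≈ -2.0565e+9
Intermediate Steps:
y(X, z) = (-53 + z)/(z + z**2)
(-9437 - 35421)*(45844 + y(-202, 189)) = (-9437 - 35421)*(45844 + (-53 + 189)/(189*(1 + 189))) = -44858*(45844 + (1/189)*136/190) = -44858*(45844 + (1/189)*(1/190)*136) = -44858*(45844 + 68/17955) = -44858*823129088/17955 = -36923924629504/17955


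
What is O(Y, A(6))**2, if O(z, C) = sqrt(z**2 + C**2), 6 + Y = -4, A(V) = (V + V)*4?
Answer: 2404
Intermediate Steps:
A(V) = 8*V (A(V) = (2*V)*4 = 8*V)
Y = -10 (Y = -6 - 4 = -10)
O(z, C) = sqrt(C**2 + z**2)
O(Y, A(6))**2 = (sqrt((8*6)**2 + (-10)**2))**2 = (sqrt(48**2 + 100))**2 = (sqrt(2304 + 100))**2 = (sqrt(2404))**2 = (2*sqrt(601))**2 = 2404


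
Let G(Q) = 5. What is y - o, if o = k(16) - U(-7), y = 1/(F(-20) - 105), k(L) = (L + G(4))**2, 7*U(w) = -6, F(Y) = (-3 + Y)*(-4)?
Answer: -40216/91 ≈ -441.93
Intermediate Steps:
F(Y) = 12 - 4*Y
U(w) = -6/7 (U(w) = (1/7)*(-6) = -6/7)
k(L) = (5 + L)**2 (k(L) = (L + 5)**2 = (5 + L)**2)
y = -1/13 (y = 1/((12 - 4*(-20)) - 105) = 1/((12 + 80) - 105) = 1/(92 - 105) = 1/(-13) = -1/13 ≈ -0.076923)
o = 3093/7 (o = (5 + 16)**2 - 1*(-6/7) = 21**2 + 6/7 = 441 + 6/7 = 3093/7 ≈ 441.86)
y - o = -1/13 - 1*3093/7 = -1/13 - 3093/7 = -40216/91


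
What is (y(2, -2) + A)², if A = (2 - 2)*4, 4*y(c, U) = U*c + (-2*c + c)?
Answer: 9/4 ≈ 2.2500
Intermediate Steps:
y(c, U) = -c/4 + U*c/4 (y(c, U) = (U*c + (-2*c + c))/4 = (U*c - c)/4 = (-c + U*c)/4 = -c/4 + U*c/4)
A = 0 (A = 0*4 = 0)
(y(2, -2) + A)² = ((¼)*2*(-1 - 2) + 0)² = ((¼)*2*(-3) + 0)² = (-3/2 + 0)² = (-3/2)² = 9/4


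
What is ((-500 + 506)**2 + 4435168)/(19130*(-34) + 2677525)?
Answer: 4435204/2027105 ≈ 2.1880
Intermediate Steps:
((-500 + 506)**2 + 4435168)/(19130*(-34) + 2677525) = (6**2 + 4435168)/(-650420 + 2677525) = (36 + 4435168)/2027105 = 4435204*(1/2027105) = 4435204/2027105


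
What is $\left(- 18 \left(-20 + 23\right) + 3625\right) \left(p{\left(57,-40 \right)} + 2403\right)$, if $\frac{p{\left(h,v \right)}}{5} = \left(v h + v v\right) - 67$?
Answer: $-4756572$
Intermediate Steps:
$p{\left(h,v \right)} = -335 + 5 v^{2} + 5 h v$ ($p{\left(h,v \right)} = 5 \left(\left(v h + v v\right) - 67\right) = 5 \left(\left(h v + v^{2}\right) - 67\right) = 5 \left(\left(v^{2} + h v\right) - 67\right) = 5 \left(-67 + v^{2} + h v\right) = -335 + 5 v^{2} + 5 h v$)
$\left(- 18 \left(-20 + 23\right) + 3625\right) \left(p{\left(57,-40 \right)} + 2403\right) = \left(- 18 \left(-20 + 23\right) + 3625\right) \left(\left(-335 + 5 \left(-40\right)^{2} + 5 \cdot 57 \left(-40\right)\right) + 2403\right) = \left(\left(-18\right) 3 + 3625\right) \left(\left(-335 + 5 \cdot 1600 - 11400\right) + 2403\right) = \left(-54 + 3625\right) \left(\left(-335 + 8000 - 11400\right) + 2403\right) = 3571 \left(-3735 + 2403\right) = 3571 \left(-1332\right) = -4756572$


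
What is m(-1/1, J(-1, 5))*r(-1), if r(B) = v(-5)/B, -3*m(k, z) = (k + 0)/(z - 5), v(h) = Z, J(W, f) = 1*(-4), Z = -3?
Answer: -⅑ ≈ -0.11111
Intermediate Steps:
J(W, f) = -4
v(h) = -3
m(k, z) = -k/(3*(-5 + z)) (m(k, z) = -(k + 0)/(3*(z - 5)) = -k/(3*(-5 + z)))
r(B) = -3/B
m(-1/1, J(-1, 5))*r(-1) = (-(-1/1)/(-15 + 3*(-4)))*(-3/(-1)) = (-(-1*1)/(-15 - 12))*(-3*(-1)) = -1*(-1)/(-27)*3 = -1*(-1)*(-1/27)*3 = -1/27*3 = -⅑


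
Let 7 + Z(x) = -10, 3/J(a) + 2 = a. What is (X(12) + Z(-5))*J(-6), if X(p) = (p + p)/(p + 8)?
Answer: 237/40 ≈ 5.9250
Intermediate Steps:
J(a) = 3/(-2 + a)
Z(x) = -17 (Z(x) = -7 - 10 = -17)
X(p) = 2*p/(8 + p) (X(p) = (2*p)/(8 + p) = 2*p/(8 + p))
(X(12) + Z(-5))*J(-6) = (2*12/(8 + 12) - 17)*(3/(-2 - 6)) = (2*12/20 - 17)*(3/(-8)) = (2*12*(1/20) - 17)*(3*(-⅛)) = (6/5 - 17)*(-3/8) = -79/5*(-3/8) = 237/40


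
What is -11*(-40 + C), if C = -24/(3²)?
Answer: 1408/3 ≈ 469.33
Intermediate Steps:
C = -8/3 (C = -24/9 = -24*⅑ = -8/3 ≈ -2.6667)
-11*(-40 + C) = -11*(-40 - 8/3) = -11*(-128/3) = 1408/3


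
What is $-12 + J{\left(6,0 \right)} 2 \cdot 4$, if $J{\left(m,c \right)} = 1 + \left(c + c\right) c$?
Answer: $-4$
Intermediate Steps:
$J{\left(m,c \right)} = 1 + 2 c^{2}$ ($J{\left(m,c \right)} = 1 + 2 c c = 1 + 2 c^{2}$)
$-12 + J{\left(6,0 \right)} 2 \cdot 4 = -12 + \left(1 + 2 \cdot 0^{2}\right) 2 \cdot 4 = -12 + \left(1 + 2 \cdot 0\right) 8 = -12 + \left(1 + 0\right) 8 = -12 + 1 \cdot 8 = -12 + 8 = -4$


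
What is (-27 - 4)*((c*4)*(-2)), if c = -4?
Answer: -992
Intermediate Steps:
(-27 - 4)*((c*4)*(-2)) = (-27 - 4)*(-4*4*(-2)) = -(-496)*(-2) = -31*32 = -992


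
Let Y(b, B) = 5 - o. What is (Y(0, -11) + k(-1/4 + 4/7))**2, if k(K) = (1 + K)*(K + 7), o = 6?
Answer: 46253601/614656 ≈ 75.251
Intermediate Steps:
Y(b, B) = -1 (Y(b, B) = 5 - 1*6 = 5 - 6 = -1)
k(K) = (1 + K)*(7 + K)
(Y(0, -11) + k(-1/4 + 4/7))**2 = (-1 + (7 + (-1/4 + 4/7)**2 + 8*(-1/4 + 4/7)))**2 = (-1 + (7 + (9/28)**2 + 8*(9/28)))**2 = (-1 + (7 + 81/784 + 18/7))**2 = (-1 + 7585/784)**2 = (6801/784)**2 = 46253601/614656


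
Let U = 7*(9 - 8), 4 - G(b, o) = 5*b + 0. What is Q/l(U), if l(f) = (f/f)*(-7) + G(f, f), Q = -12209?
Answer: 12209/38 ≈ 321.29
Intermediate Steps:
G(b, o) = 4 - 5*b (G(b, o) = 4 - (5*b + 0) = 4 - 5*b)
U = 7 (U = 7*1 = 7)
l(f) = -3 - 5*f (l(f) = (f/f)*(-7) + (4 - 5*f) = 1*(-7) + (4 - 5*f) = -7 + (4 - 5*f) = -3 - 5*f)
Q/l(U) = -12209/(-3 - 5*7) = -12209/(-3 - 35) = -12209/(-38) = -12209*(-1/38) = 12209/38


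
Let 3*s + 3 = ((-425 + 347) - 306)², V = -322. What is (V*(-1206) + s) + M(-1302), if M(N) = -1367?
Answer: 436116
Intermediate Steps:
s = 49151 (s = -1 + ((-425 + 347) - 306)²/3 = -1 + (-78 - 306)²/3 = -1 + (⅓)*(-384)² = -1 + (⅓)*147456 = -1 + 49152 = 49151)
(V*(-1206) + s) + M(-1302) = (-322*(-1206) + 49151) - 1367 = (388332 + 49151) - 1367 = 437483 - 1367 = 436116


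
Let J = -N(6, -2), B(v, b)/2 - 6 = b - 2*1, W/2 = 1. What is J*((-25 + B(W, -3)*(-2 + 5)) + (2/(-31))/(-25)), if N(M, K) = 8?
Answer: 117784/775 ≈ 151.98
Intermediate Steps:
W = 2 (W = 2*1 = 2)
B(v, b) = 8 + 2*b (B(v, b) = 12 + 2*(b - 2*1) = 12 + 2*(b - 2) = 12 + 2*(-2 + b) = 12 + (-4 + 2*b) = 8 + 2*b)
J = -8 (J = -1*8 = -8)
J*((-25 + B(W, -3)*(-2 + 5)) + (2/(-31))/(-25)) = -8*((-25 + (8 + 2*(-3))*(-2 + 5)) + (2/(-31))/(-25)) = -8*((-25 + (8 - 6)*3) + (2*(-1/31))*(-1/25)) = -8*((-25 + 2*3) - 2/31*(-1/25)) = -8*((-25 + 6) + 2/775) = -8*(-19 + 2/775) = -8*(-14723/775) = 117784/775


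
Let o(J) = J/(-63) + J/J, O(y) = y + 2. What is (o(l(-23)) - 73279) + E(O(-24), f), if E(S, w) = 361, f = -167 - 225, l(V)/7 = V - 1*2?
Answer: -656228/9 ≈ -72914.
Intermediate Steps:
l(V) = -14 + 7*V (l(V) = 7*(V - 1*2) = 7*(V - 2) = 7*(-2 + V) = -14 + 7*V)
O(y) = 2 + y
f = -392
o(J) = 1 - J/63 (o(J) = J*(-1/63) + 1 = -J/63 + 1 = 1 - J/63)
(o(l(-23)) - 73279) + E(O(-24), f) = ((1 - (-14 + 7*(-23))/63) - 73279) + 361 = ((1 - (-14 - 161)/63) - 73279) + 361 = ((1 - 1/63*(-175)) - 73279) + 361 = ((1 + 25/9) - 73279) + 361 = (34/9 - 73279) + 361 = -659477/9 + 361 = -656228/9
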